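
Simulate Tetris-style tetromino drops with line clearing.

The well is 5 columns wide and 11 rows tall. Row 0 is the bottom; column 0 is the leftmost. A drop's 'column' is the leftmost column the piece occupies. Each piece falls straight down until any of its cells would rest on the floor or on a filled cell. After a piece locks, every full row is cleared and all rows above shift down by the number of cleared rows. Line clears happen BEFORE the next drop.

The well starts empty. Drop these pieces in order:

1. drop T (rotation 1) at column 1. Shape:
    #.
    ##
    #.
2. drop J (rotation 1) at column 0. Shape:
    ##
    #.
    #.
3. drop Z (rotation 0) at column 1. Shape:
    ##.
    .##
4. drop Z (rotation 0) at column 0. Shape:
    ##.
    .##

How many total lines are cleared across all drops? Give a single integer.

Drop 1: T rot1 at col 1 lands with bottom-row=0; cleared 0 line(s) (total 0); column heights now [0 3 2 0 0], max=3
Drop 2: J rot1 at col 0 lands with bottom-row=1; cleared 0 line(s) (total 0); column heights now [4 4 2 0 0], max=4
Drop 3: Z rot0 at col 1 lands with bottom-row=3; cleared 0 line(s) (total 0); column heights now [4 5 5 4 0], max=5
Drop 4: Z rot0 at col 0 lands with bottom-row=5; cleared 0 line(s) (total 0); column heights now [7 7 6 4 0], max=7

Answer: 0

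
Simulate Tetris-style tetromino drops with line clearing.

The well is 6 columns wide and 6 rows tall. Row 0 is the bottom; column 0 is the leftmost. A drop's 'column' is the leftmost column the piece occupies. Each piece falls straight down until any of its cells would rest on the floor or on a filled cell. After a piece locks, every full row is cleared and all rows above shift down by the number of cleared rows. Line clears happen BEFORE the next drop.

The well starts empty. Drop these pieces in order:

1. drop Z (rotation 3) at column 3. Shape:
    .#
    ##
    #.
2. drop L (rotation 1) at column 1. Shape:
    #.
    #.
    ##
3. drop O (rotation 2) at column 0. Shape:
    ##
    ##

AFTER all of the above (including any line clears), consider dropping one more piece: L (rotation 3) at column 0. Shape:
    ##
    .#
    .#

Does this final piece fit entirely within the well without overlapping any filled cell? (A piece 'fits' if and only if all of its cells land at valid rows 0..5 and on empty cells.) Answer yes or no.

Drop 1: Z rot3 at col 3 lands with bottom-row=0; cleared 0 line(s) (total 0); column heights now [0 0 0 2 3 0], max=3
Drop 2: L rot1 at col 1 lands with bottom-row=0; cleared 0 line(s) (total 0); column heights now [0 3 1 2 3 0], max=3
Drop 3: O rot2 at col 0 lands with bottom-row=3; cleared 0 line(s) (total 0); column heights now [5 5 1 2 3 0], max=5
Test piece L rot3 at col 0 (width 2): heights before test = [5 5 1 2 3 0]; fits = False

Answer: no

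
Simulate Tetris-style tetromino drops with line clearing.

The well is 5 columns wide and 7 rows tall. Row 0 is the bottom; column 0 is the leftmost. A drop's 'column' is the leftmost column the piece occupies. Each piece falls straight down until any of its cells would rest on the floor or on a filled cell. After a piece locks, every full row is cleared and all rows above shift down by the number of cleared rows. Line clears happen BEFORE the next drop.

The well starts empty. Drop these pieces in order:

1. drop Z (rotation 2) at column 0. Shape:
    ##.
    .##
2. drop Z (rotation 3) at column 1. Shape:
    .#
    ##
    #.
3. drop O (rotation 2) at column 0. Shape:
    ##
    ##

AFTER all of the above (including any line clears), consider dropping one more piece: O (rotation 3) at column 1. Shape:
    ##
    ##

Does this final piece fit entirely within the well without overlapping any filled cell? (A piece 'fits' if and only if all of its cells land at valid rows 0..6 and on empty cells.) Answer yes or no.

Drop 1: Z rot2 at col 0 lands with bottom-row=0; cleared 0 line(s) (total 0); column heights now [2 2 1 0 0], max=2
Drop 2: Z rot3 at col 1 lands with bottom-row=2; cleared 0 line(s) (total 0); column heights now [2 4 5 0 0], max=5
Drop 3: O rot2 at col 0 lands with bottom-row=4; cleared 0 line(s) (total 0); column heights now [6 6 5 0 0], max=6
Test piece O rot3 at col 1 (width 2): heights before test = [6 6 5 0 0]; fits = False

Answer: no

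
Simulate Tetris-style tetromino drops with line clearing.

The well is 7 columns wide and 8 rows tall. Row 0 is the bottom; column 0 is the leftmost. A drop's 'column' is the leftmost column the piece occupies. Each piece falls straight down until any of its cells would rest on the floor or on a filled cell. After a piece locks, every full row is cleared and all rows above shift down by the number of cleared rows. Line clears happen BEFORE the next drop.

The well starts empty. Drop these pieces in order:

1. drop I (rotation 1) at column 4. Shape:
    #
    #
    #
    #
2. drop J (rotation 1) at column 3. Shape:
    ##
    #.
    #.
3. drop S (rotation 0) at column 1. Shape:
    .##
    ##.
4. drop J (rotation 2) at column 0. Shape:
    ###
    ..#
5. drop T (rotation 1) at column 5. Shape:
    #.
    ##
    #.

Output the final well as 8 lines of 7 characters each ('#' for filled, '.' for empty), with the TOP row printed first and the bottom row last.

Drop 1: I rot1 at col 4 lands with bottom-row=0; cleared 0 line(s) (total 0); column heights now [0 0 0 0 4 0 0], max=4
Drop 2: J rot1 at col 3 lands with bottom-row=2; cleared 0 line(s) (total 0); column heights now [0 0 0 5 5 0 0], max=5
Drop 3: S rot0 at col 1 lands with bottom-row=4; cleared 0 line(s) (total 0); column heights now [0 5 6 6 5 0 0], max=6
Drop 4: J rot2 at col 0 lands with bottom-row=6; cleared 0 line(s) (total 0); column heights now [8 8 8 6 5 0 0], max=8
Drop 5: T rot1 at col 5 lands with bottom-row=0; cleared 0 line(s) (total 0); column heights now [8 8 8 6 5 3 2], max=8

Answer: ###....
..#....
..##...
.####..
...##..
...###.
....###
....##.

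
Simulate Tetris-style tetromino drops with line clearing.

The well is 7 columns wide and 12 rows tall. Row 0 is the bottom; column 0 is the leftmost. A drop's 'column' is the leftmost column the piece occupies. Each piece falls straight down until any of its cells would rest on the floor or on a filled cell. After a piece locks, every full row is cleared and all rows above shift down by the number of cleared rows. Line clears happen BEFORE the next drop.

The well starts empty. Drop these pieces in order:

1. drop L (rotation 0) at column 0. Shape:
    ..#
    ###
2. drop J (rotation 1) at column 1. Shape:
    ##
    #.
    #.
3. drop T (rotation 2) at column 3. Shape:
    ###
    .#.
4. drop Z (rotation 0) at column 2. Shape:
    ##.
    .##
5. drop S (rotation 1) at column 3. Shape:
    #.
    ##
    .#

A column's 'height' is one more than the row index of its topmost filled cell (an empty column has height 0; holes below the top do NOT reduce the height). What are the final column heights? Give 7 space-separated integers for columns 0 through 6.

Drop 1: L rot0 at col 0 lands with bottom-row=0; cleared 0 line(s) (total 0); column heights now [1 1 2 0 0 0 0], max=2
Drop 2: J rot1 at col 1 lands with bottom-row=1; cleared 0 line(s) (total 0); column heights now [1 4 4 0 0 0 0], max=4
Drop 3: T rot2 at col 3 lands with bottom-row=0; cleared 0 line(s) (total 0); column heights now [1 4 4 2 2 2 0], max=4
Drop 4: Z rot0 at col 2 lands with bottom-row=3; cleared 0 line(s) (total 0); column heights now [1 4 5 5 4 2 0], max=5
Drop 5: S rot1 at col 3 lands with bottom-row=4; cleared 0 line(s) (total 0); column heights now [1 4 5 7 6 2 0], max=7

Answer: 1 4 5 7 6 2 0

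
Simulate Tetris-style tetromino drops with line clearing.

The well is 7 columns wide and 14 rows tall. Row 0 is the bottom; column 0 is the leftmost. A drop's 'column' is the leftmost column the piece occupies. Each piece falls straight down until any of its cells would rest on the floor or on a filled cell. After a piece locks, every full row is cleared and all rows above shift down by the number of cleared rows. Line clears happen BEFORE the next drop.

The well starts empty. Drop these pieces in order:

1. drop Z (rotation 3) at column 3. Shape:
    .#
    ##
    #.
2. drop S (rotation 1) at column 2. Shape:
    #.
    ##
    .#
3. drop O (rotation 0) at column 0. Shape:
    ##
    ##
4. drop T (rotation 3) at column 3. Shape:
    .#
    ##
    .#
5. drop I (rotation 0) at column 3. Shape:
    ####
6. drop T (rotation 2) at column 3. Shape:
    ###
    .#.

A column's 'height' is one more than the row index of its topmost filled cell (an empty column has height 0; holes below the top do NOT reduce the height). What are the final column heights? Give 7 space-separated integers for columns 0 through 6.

Drop 1: Z rot3 at col 3 lands with bottom-row=0; cleared 0 line(s) (total 0); column heights now [0 0 0 2 3 0 0], max=3
Drop 2: S rot1 at col 2 lands with bottom-row=2; cleared 0 line(s) (total 0); column heights now [0 0 5 4 3 0 0], max=5
Drop 3: O rot0 at col 0 lands with bottom-row=0; cleared 0 line(s) (total 0); column heights now [2 2 5 4 3 0 0], max=5
Drop 4: T rot3 at col 3 lands with bottom-row=3; cleared 0 line(s) (total 0); column heights now [2 2 5 5 6 0 0], max=6
Drop 5: I rot0 at col 3 lands with bottom-row=6; cleared 0 line(s) (total 0); column heights now [2 2 5 7 7 7 7], max=7
Drop 6: T rot2 at col 3 lands with bottom-row=7; cleared 0 line(s) (total 0); column heights now [2 2 5 9 9 9 7], max=9

Answer: 2 2 5 9 9 9 7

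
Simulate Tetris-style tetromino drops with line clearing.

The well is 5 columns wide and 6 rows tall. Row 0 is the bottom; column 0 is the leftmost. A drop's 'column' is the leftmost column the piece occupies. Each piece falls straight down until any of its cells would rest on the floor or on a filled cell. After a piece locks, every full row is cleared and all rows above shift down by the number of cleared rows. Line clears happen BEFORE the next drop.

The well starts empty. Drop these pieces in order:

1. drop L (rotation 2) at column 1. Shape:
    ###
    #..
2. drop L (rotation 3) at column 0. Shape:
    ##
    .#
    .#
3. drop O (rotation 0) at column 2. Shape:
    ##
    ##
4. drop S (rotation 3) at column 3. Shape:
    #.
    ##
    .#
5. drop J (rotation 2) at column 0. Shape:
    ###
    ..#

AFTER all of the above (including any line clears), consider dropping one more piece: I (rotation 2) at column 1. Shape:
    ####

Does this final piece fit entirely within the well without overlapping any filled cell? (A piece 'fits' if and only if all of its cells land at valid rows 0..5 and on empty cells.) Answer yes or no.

Drop 1: L rot2 at col 1 lands with bottom-row=0; cleared 0 line(s) (total 0); column heights now [0 2 2 2 0], max=2
Drop 2: L rot3 at col 0 lands with bottom-row=2; cleared 0 line(s) (total 0); column heights now [5 5 2 2 0], max=5
Drop 3: O rot0 at col 2 lands with bottom-row=2; cleared 0 line(s) (total 0); column heights now [5 5 4 4 0], max=5
Drop 4: S rot3 at col 3 lands with bottom-row=3; cleared 0 line(s) (total 0); column heights now [5 5 4 6 5], max=6
Drop 5: J rot2 at col 0 lands with bottom-row=4; cleared 1 line(s) (total 1); column heights now [5 5 5 5 4], max=5
Test piece I rot2 at col 1 (width 4): heights before test = [5 5 5 5 4]; fits = True

Answer: yes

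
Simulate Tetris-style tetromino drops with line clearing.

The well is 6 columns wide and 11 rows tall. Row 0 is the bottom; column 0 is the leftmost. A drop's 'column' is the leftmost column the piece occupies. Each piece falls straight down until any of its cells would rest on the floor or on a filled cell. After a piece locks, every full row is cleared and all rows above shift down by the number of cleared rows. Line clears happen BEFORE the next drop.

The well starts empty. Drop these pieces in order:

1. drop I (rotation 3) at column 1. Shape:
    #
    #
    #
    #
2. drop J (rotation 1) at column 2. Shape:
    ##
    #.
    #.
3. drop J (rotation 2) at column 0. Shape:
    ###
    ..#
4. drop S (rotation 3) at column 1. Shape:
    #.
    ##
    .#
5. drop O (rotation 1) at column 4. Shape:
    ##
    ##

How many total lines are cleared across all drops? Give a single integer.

Drop 1: I rot3 at col 1 lands with bottom-row=0; cleared 0 line(s) (total 0); column heights now [0 4 0 0 0 0], max=4
Drop 2: J rot1 at col 2 lands with bottom-row=0; cleared 0 line(s) (total 0); column heights now [0 4 3 3 0 0], max=4
Drop 3: J rot2 at col 0 lands with bottom-row=3; cleared 0 line(s) (total 0); column heights now [5 5 5 3 0 0], max=5
Drop 4: S rot3 at col 1 lands with bottom-row=5; cleared 0 line(s) (total 0); column heights now [5 8 7 3 0 0], max=8
Drop 5: O rot1 at col 4 lands with bottom-row=0; cleared 0 line(s) (total 0); column heights now [5 8 7 3 2 2], max=8

Answer: 0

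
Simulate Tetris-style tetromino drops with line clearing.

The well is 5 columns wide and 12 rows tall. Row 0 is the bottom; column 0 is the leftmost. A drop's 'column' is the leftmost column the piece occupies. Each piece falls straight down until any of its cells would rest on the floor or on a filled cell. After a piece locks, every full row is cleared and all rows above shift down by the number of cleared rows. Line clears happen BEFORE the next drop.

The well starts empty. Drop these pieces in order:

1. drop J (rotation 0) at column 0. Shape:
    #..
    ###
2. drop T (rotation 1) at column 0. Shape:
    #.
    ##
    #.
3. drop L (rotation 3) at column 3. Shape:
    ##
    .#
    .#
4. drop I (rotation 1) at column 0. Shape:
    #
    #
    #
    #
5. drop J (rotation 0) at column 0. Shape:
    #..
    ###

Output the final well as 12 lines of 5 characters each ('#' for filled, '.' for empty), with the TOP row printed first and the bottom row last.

Answer: .....
#....
###..
#....
#....
#....
#....
#....
##...
#..##
#...#
###.#

Derivation:
Drop 1: J rot0 at col 0 lands with bottom-row=0; cleared 0 line(s) (total 0); column heights now [2 1 1 0 0], max=2
Drop 2: T rot1 at col 0 lands with bottom-row=2; cleared 0 line(s) (total 0); column heights now [5 4 1 0 0], max=5
Drop 3: L rot3 at col 3 lands with bottom-row=0; cleared 0 line(s) (total 0); column heights now [5 4 1 3 3], max=5
Drop 4: I rot1 at col 0 lands with bottom-row=5; cleared 0 line(s) (total 0); column heights now [9 4 1 3 3], max=9
Drop 5: J rot0 at col 0 lands with bottom-row=9; cleared 0 line(s) (total 0); column heights now [11 10 10 3 3], max=11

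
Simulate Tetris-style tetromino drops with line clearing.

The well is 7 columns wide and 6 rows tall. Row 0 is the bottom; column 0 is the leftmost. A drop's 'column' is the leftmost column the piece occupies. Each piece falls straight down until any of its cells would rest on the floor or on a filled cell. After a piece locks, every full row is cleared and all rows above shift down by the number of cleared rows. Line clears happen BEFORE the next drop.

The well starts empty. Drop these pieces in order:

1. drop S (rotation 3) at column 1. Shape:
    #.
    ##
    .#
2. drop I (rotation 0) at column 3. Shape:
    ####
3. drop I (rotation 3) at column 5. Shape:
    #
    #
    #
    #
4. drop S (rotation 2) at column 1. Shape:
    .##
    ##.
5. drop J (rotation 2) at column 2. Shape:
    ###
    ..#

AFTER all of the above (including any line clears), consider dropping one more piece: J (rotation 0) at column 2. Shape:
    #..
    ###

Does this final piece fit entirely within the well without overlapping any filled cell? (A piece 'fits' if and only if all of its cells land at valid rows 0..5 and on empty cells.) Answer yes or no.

Answer: no

Derivation:
Drop 1: S rot3 at col 1 lands with bottom-row=0; cleared 0 line(s) (total 0); column heights now [0 3 2 0 0 0 0], max=3
Drop 2: I rot0 at col 3 lands with bottom-row=0; cleared 0 line(s) (total 0); column heights now [0 3 2 1 1 1 1], max=3
Drop 3: I rot3 at col 5 lands with bottom-row=1; cleared 0 line(s) (total 0); column heights now [0 3 2 1 1 5 1], max=5
Drop 4: S rot2 at col 1 lands with bottom-row=3; cleared 0 line(s) (total 0); column heights now [0 4 5 5 1 5 1], max=5
Drop 5: J rot2 at col 2 lands with bottom-row=4; cleared 0 line(s) (total 0); column heights now [0 4 6 6 6 5 1], max=6
Test piece J rot0 at col 2 (width 3): heights before test = [0 4 6 6 6 5 1]; fits = False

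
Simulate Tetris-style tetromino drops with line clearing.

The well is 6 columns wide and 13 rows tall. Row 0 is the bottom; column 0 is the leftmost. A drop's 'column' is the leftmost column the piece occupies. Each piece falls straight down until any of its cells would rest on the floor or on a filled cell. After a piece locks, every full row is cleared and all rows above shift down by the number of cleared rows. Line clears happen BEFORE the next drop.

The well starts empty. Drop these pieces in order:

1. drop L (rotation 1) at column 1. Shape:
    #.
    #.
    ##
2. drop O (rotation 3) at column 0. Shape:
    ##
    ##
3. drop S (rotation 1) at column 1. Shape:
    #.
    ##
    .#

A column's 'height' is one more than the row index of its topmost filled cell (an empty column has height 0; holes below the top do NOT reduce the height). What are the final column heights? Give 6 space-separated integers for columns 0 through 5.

Answer: 5 7 6 0 0 0

Derivation:
Drop 1: L rot1 at col 1 lands with bottom-row=0; cleared 0 line(s) (total 0); column heights now [0 3 1 0 0 0], max=3
Drop 2: O rot3 at col 0 lands with bottom-row=3; cleared 0 line(s) (total 0); column heights now [5 5 1 0 0 0], max=5
Drop 3: S rot1 at col 1 lands with bottom-row=4; cleared 0 line(s) (total 0); column heights now [5 7 6 0 0 0], max=7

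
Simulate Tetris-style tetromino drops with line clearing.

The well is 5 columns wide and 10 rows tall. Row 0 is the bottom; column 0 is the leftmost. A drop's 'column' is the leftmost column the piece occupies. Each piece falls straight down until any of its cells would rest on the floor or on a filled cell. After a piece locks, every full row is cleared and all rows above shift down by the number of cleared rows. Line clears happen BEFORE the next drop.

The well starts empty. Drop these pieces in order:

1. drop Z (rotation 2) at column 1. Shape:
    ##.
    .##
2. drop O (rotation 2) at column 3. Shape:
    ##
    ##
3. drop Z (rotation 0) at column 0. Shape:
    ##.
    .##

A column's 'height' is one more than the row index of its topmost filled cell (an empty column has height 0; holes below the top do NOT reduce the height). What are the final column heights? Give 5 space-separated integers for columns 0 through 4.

Drop 1: Z rot2 at col 1 lands with bottom-row=0; cleared 0 line(s) (total 0); column heights now [0 2 2 1 0], max=2
Drop 2: O rot2 at col 3 lands with bottom-row=1; cleared 0 line(s) (total 0); column heights now [0 2 2 3 3], max=3
Drop 3: Z rot0 at col 0 lands with bottom-row=2; cleared 0 line(s) (total 0); column heights now [4 4 3 3 3], max=4

Answer: 4 4 3 3 3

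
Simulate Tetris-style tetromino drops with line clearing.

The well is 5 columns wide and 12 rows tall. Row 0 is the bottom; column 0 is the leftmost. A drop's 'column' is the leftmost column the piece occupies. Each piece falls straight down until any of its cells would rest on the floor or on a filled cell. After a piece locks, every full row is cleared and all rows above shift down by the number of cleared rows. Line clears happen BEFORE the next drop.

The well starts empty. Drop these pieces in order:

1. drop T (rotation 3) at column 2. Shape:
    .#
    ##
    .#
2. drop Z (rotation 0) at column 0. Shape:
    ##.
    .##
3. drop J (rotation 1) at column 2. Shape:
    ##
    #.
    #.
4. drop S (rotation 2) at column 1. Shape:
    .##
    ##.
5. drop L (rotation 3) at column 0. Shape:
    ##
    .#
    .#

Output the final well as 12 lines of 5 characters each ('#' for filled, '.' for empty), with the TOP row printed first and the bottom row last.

Drop 1: T rot3 at col 2 lands with bottom-row=0; cleared 0 line(s) (total 0); column heights now [0 0 2 3 0], max=3
Drop 2: Z rot0 at col 0 lands with bottom-row=2; cleared 0 line(s) (total 0); column heights now [4 4 3 3 0], max=4
Drop 3: J rot1 at col 2 lands with bottom-row=3; cleared 0 line(s) (total 0); column heights now [4 4 6 6 0], max=6
Drop 4: S rot2 at col 1 lands with bottom-row=6; cleared 0 line(s) (total 0); column heights now [4 7 8 8 0], max=8
Drop 5: L rot3 at col 0 lands with bottom-row=7; cleared 0 line(s) (total 0); column heights now [10 10 8 8 0], max=10

Answer: .....
.....
##...
.#...
.###.
.##..
..##.
..#..
###..
.###.
..##.
...#.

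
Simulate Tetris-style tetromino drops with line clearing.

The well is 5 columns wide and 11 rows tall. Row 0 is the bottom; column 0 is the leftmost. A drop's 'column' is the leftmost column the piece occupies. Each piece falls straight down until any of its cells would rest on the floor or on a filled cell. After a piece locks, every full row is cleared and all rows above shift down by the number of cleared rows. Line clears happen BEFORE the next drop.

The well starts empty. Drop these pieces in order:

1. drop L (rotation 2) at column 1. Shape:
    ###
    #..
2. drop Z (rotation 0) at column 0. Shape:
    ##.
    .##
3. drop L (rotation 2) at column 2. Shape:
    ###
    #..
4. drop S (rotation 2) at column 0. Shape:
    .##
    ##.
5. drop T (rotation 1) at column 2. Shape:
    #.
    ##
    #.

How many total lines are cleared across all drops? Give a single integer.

Answer: 1

Derivation:
Drop 1: L rot2 at col 1 lands with bottom-row=0; cleared 0 line(s) (total 0); column heights now [0 2 2 2 0], max=2
Drop 2: Z rot0 at col 0 lands with bottom-row=2; cleared 0 line(s) (total 0); column heights now [4 4 3 2 0], max=4
Drop 3: L rot2 at col 2 lands with bottom-row=3; cleared 0 line(s) (total 0); column heights now [4 4 5 5 5], max=5
Drop 4: S rot2 at col 0 lands with bottom-row=4; cleared 1 line(s) (total 1); column heights now [4 5 5 2 0], max=5
Drop 5: T rot1 at col 2 lands with bottom-row=5; cleared 0 line(s) (total 1); column heights now [4 5 8 7 0], max=8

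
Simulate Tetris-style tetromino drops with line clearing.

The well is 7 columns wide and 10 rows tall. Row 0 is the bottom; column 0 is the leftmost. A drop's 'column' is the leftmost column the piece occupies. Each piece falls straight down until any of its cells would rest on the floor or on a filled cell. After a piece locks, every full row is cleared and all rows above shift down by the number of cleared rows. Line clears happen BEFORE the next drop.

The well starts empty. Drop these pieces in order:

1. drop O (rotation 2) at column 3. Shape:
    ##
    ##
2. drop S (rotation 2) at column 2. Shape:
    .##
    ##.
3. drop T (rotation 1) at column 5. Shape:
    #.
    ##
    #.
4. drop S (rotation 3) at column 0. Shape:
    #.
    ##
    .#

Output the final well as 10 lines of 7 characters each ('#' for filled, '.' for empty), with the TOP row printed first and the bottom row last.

Drop 1: O rot2 at col 3 lands with bottom-row=0; cleared 0 line(s) (total 0); column heights now [0 0 0 2 2 0 0], max=2
Drop 2: S rot2 at col 2 lands with bottom-row=2; cleared 0 line(s) (total 0); column heights now [0 0 3 4 4 0 0], max=4
Drop 3: T rot1 at col 5 lands with bottom-row=0; cleared 0 line(s) (total 0); column heights now [0 0 3 4 4 3 2], max=4
Drop 4: S rot3 at col 0 lands with bottom-row=0; cleared 0 line(s) (total 0); column heights now [3 2 3 4 4 3 2], max=4

Answer: .......
.......
.......
.......
.......
.......
...##..
#.##.#.
##.####
.#.###.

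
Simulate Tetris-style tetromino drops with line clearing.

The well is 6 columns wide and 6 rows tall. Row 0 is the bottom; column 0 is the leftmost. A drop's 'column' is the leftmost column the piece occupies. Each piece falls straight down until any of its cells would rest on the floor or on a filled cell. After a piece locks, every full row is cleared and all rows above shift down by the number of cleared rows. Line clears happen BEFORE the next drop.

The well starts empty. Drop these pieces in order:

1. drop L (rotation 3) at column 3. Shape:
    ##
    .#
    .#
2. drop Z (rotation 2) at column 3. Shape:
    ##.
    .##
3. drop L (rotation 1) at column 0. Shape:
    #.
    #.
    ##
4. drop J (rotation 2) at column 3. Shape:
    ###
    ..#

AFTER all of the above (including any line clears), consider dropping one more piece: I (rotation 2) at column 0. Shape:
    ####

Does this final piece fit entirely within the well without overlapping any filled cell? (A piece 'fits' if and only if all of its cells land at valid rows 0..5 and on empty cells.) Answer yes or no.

Answer: no

Derivation:
Drop 1: L rot3 at col 3 lands with bottom-row=0; cleared 0 line(s) (total 0); column heights now [0 0 0 3 3 0], max=3
Drop 2: Z rot2 at col 3 lands with bottom-row=3; cleared 0 line(s) (total 0); column heights now [0 0 0 5 5 4], max=5
Drop 3: L rot1 at col 0 lands with bottom-row=0; cleared 0 line(s) (total 0); column heights now [3 1 0 5 5 4], max=5
Drop 4: J rot2 at col 3 lands with bottom-row=4; cleared 0 line(s) (total 0); column heights now [3 1 0 6 6 6], max=6
Test piece I rot2 at col 0 (width 4): heights before test = [3 1 0 6 6 6]; fits = False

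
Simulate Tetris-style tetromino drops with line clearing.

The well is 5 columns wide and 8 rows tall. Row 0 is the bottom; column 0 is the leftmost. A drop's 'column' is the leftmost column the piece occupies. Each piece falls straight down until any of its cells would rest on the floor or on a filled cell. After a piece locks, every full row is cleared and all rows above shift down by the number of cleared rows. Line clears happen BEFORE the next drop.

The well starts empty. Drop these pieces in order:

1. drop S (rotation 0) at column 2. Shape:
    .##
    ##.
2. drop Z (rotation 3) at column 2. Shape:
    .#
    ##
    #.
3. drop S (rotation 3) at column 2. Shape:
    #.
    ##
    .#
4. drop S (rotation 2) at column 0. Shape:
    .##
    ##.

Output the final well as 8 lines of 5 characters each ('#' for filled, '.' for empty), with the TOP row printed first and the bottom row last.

Drop 1: S rot0 at col 2 lands with bottom-row=0; cleared 0 line(s) (total 0); column heights now [0 0 1 2 2], max=2
Drop 2: Z rot3 at col 2 lands with bottom-row=1; cleared 0 line(s) (total 0); column heights now [0 0 3 4 2], max=4
Drop 3: S rot3 at col 2 lands with bottom-row=4; cleared 0 line(s) (total 0); column heights now [0 0 7 6 2], max=7
Drop 4: S rot2 at col 0 lands with bottom-row=6; cleared 0 line(s) (total 0); column heights now [7 8 8 6 2], max=8

Answer: .##..
###..
..##.
...#.
...#.
..##.
..###
..##.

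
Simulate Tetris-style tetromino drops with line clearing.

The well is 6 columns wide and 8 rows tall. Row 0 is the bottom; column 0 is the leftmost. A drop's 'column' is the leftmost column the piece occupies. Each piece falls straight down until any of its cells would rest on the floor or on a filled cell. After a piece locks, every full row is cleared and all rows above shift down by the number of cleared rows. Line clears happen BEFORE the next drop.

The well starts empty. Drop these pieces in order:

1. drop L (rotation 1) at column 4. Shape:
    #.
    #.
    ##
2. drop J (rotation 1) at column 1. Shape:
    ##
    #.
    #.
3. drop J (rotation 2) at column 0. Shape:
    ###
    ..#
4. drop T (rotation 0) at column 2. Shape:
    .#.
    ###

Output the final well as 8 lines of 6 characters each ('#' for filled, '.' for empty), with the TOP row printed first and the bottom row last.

Drop 1: L rot1 at col 4 lands with bottom-row=0; cleared 0 line(s) (total 0); column heights now [0 0 0 0 3 1], max=3
Drop 2: J rot1 at col 1 lands with bottom-row=0; cleared 0 line(s) (total 0); column heights now [0 3 3 0 3 1], max=3
Drop 3: J rot2 at col 0 lands with bottom-row=3; cleared 0 line(s) (total 0); column heights now [5 5 5 0 3 1], max=5
Drop 4: T rot0 at col 2 lands with bottom-row=5; cleared 0 line(s) (total 0); column heights now [5 5 6 7 6 1], max=7

Answer: ......
...#..
..###.
###...
..#...
.##.#.
.#..#.
.#..##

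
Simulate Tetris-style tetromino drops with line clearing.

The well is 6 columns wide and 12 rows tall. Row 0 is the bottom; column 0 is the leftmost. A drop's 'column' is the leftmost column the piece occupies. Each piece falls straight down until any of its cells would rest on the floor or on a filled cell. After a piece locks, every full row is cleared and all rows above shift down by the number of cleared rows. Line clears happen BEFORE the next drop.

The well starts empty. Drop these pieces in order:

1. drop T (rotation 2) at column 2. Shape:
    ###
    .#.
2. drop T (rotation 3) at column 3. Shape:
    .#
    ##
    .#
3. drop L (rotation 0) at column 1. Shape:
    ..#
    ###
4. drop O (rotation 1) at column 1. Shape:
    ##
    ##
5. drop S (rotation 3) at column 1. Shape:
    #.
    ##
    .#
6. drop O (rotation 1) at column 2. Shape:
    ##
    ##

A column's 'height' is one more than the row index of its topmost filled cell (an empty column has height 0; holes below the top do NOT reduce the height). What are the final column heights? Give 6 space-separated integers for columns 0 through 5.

Drop 1: T rot2 at col 2 lands with bottom-row=0; cleared 0 line(s) (total 0); column heights now [0 0 2 2 2 0], max=2
Drop 2: T rot3 at col 3 lands with bottom-row=2; cleared 0 line(s) (total 0); column heights now [0 0 2 4 5 0], max=5
Drop 3: L rot0 at col 1 lands with bottom-row=4; cleared 0 line(s) (total 0); column heights now [0 5 5 6 5 0], max=6
Drop 4: O rot1 at col 1 lands with bottom-row=5; cleared 0 line(s) (total 0); column heights now [0 7 7 6 5 0], max=7
Drop 5: S rot3 at col 1 lands with bottom-row=7; cleared 0 line(s) (total 0); column heights now [0 10 9 6 5 0], max=10
Drop 6: O rot1 at col 2 lands with bottom-row=9; cleared 0 line(s) (total 0); column heights now [0 10 11 11 5 0], max=11

Answer: 0 10 11 11 5 0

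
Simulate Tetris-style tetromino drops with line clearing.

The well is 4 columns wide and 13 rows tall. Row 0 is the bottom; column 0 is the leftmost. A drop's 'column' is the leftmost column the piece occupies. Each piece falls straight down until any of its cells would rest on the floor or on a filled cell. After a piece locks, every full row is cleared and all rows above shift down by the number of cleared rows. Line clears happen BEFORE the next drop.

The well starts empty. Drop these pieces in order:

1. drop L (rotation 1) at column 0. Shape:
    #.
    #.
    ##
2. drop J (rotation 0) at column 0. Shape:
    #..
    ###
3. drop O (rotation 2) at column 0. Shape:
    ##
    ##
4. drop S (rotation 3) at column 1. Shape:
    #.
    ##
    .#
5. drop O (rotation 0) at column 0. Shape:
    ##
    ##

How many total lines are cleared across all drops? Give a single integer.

Drop 1: L rot1 at col 0 lands with bottom-row=0; cleared 0 line(s) (total 0); column heights now [3 1 0 0], max=3
Drop 2: J rot0 at col 0 lands with bottom-row=3; cleared 0 line(s) (total 0); column heights now [5 4 4 0], max=5
Drop 3: O rot2 at col 0 lands with bottom-row=5; cleared 0 line(s) (total 0); column heights now [7 7 4 0], max=7
Drop 4: S rot3 at col 1 lands with bottom-row=6; cleared 0 line(s) (total 0); column heights now [7 9 8 0], max=9
Drop 5: O rot0 at col 0 lands with bottom-row=9; cleared 0 line(s) (total 0); column heights now [11 11 8 0], max=11

Answer: 0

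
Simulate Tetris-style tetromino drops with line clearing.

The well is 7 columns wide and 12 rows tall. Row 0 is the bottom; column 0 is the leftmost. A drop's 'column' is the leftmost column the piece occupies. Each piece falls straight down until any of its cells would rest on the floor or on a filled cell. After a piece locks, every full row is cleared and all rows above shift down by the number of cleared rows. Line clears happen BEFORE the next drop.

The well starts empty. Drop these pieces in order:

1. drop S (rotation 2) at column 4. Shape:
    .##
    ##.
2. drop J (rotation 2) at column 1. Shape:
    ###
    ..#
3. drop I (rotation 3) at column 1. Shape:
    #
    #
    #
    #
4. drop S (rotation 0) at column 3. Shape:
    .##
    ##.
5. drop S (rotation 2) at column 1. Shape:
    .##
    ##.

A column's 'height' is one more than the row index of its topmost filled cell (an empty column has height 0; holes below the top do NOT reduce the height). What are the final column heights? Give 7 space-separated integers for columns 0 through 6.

Drop 1: S rot2 at col 4 lands with bottom-row=0; cleared 0 line(s) (total 0); column heights now [0 0 0 0 1 2 2], max=2
Drop 2: J rot2 at col 1 lands with bottom-row=0; cleared 0 line(s) (total 0); column heights now [0 2 2 2 1 2 2], max=2
Drop 3: I rot3 at col 1 lands with bottom-row=2; cleared 0 line(s) (total 0); column heights now [0 6 2 2 1 2 2], max=6
Drop 4: S rot0 at col 3 lands with bottom-row=2; cleared 0 line(s) (total 0); column heights now [0 6 2 3 4 4 2], max=6
Drop 5: S rot2 at col 1 lands with bottom-row=6; cleared 0 line(s) (total 0); column heights now [0 7 8 8 4 4 2], max=8

Answer: 0 7 8 8 4 4 2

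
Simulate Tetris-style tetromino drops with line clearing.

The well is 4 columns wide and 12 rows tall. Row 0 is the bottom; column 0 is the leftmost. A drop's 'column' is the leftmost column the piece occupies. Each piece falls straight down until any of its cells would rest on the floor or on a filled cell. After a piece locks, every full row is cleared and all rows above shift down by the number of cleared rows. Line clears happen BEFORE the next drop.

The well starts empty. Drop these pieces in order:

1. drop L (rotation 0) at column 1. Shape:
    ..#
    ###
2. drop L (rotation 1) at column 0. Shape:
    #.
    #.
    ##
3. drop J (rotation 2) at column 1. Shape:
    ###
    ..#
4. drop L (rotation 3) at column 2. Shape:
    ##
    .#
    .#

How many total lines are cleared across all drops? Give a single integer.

Drop 1: L rot0 at col 1 lands with bottom-row=0; cleared 0 line(s) (total 0); column heights now [0 1 1 2], max=2
Drop 2: L rot1 at col 0 lands with bottom-row=1; cleared 0 line(s) (total 0); column heights now [4 2 1 2], max=4
Drop 3: J rot2 at col 1 lands with bottom-row=2; cleared 1 line(s) (total 1); column heights now [3 2 1 3], max=3
Drop 4: L rot3 at col 2 lands with bottom-row=3; cleared 0 line(s) (total 1); column heights now [3 2 6 6], max=6

Answer: 1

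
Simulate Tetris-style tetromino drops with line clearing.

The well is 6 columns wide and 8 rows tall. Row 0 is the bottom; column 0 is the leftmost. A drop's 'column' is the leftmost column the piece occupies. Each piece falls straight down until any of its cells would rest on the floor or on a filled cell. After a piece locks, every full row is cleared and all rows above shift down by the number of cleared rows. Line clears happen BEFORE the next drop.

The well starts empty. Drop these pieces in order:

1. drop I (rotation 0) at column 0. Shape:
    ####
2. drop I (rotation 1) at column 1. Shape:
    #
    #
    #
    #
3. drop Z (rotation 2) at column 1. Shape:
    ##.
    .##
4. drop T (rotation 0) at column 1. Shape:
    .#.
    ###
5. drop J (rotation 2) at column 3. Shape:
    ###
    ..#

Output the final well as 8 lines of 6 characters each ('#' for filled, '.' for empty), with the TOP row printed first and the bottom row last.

Drop 1: I rot0 at col 0 lands with bottom-row=0; cleared 0 line(s) (total 0); column heights now [1 1 1 1 0 0], max=1
Drop 2: I rot1 at col 1 lands with bottom-row=1; cleared 0 line(s) (total 0); column heights now [1 5 1 1 0 0], max=5
Drop 3: Z rot2 at col 1 lands with bottom-row=4; cleared 0 line(s) (total 0); column heights now [1 6 6 5 0 0], max=6
Drop 4: T rot0 at col 1 lands with bottom-row=6; cleared 0 line(s) (total 0); column heights now [1 7 8 7 0 0], max=8
Drop 5: J rot2 at col 3 lands with bottom-row=6; cleared 0 line(s) (total 0); column heights now [1 7 8 8 8 8], max=8

Answer: ..####
.###.#
.##...
.###..
.#....
.#....
.#....
####..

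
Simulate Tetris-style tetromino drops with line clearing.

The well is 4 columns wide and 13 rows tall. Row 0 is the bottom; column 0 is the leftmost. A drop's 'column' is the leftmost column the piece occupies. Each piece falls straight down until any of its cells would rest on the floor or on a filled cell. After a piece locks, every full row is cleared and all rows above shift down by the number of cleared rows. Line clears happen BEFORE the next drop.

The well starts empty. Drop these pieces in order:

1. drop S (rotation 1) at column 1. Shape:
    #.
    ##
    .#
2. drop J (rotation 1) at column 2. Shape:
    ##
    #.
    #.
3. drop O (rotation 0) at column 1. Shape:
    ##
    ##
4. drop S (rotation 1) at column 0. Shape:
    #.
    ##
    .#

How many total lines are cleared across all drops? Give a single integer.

Drop 1: S rot1 at col 1 lands with bottom-row=0; cleared 0 line(s) (total 0); column heights now [0 3 2 0], max=3
Drop 2: J rot1 at col 2 lands with bottom-row=2; cleared 0 line(s) (total 0); column heights now [0 3 5 5], max=5
Drop 3: O rot0 at col 1 lands with bottom-row=5; cleared 0 line(s) (total 0); column heights now [0 7 7 5], max=7
Drop 4: S rot1 at col 0 lands with bottom-row=7; cleared 0 line(s) (total 0); column heights now [10 9 7 5], max=10

Answer: 0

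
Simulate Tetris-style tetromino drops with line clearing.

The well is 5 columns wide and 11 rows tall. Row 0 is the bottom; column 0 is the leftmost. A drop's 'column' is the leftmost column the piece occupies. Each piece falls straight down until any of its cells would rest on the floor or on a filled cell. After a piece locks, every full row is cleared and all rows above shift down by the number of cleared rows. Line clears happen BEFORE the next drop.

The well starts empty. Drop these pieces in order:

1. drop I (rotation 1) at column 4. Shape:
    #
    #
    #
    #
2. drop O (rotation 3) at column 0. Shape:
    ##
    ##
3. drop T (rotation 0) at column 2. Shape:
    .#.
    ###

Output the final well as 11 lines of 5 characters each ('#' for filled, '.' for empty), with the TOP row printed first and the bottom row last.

Answer: .....
.....
.....
.....
.....
...#.
..###
....#
....#
##..#
##..#

Derivation:
Drop 1: I rot1 at col 4 lands with bottom-row=0; cleared 0 line(s) (total 0); column heights now [0 0 0 0 4], max=4
Drop 2: O rot3 at col 0 lands with bottom-row=0; cleared 0 line(s) (total 0); column heights now [2 2 0 0 4], max=4
Drop 3: T rot0 at col 2 lands with bottom-row=4; cleared 0 line(s) (total 0); column heights now [2 2 5 6 5], max=6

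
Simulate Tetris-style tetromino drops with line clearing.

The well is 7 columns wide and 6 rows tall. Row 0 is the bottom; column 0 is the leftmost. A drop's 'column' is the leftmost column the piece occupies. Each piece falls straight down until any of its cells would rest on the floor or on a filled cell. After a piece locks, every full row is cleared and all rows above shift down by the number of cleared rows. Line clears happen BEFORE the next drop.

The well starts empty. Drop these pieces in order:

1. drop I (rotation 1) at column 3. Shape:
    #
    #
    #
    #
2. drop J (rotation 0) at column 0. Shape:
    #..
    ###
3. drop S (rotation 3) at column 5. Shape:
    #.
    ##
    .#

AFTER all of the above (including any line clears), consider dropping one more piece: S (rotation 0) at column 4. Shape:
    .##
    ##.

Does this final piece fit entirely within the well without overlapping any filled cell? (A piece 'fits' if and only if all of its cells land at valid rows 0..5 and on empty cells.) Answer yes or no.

Answer: yes

Derivation:
Drop 1: I rot1 at col 3 lands with bottom-row=0; cleared 0 line(s) (total 0); column heights now [0 0 0 4 0 0 0], max=4
Drop 2: J rot0 at col 0 lands with bottom-row=0; cleared 0 line(s) (total 0); column heights now [2 1 1 4 0 0 0], max=4
Drop 3: S rot3 at col 5 lands with bottom-row=0; cleared 0 line(s) (total 0); column heights now [2 1 1 4 0 3 2], max=4
Test piece S rot0 at col 4 (width 3): heights before test = [2 1 1 4 0 3 2]; fits = True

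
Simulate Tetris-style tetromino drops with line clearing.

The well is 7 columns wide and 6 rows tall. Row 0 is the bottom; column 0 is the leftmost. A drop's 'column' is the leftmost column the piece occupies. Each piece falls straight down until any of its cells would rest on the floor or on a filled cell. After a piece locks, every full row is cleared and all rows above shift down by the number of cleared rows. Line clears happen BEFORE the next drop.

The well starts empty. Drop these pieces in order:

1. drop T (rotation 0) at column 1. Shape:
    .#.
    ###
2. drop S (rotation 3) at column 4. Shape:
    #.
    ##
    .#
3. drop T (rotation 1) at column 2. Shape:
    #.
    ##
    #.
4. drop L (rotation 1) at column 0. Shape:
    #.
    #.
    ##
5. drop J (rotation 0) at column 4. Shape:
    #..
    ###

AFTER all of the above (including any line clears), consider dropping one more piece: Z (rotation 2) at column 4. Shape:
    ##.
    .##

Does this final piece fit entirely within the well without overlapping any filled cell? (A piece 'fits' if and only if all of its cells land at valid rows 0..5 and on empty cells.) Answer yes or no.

Answer: yes

Derivation:
Drop 1: T rot0 at col 1 lands with bottom-row=0; cleared 0 line(s) (total 0); column heights now [0 1 2 1 0 0 0], max=2
Drop 2: S rot3 at col 4 lands with bottom-row=0; cleared 0 line(s) (total 0); column heights now [0 1 2 1 3 2 0], max=3
Drop 3: T rot1 at col 2 lands with bottom-row=2; cleared 0 line(s) (total 0); column heights now [0 1 5 4 3 2 0], max=5
Drop 4: L rot1 at col 0 lands with bottom-row=1; cleared 0 line(s) (total 0); column heights now [4 2 5 4 3 2 0], max=5
Drop 5: J rot0 at col 4 lands with bottom-row=3; cleared 0 line(s) (total 0); column heights now [4 2 5 4 5 4 4], max=5
Test piece Z rot2 at col 4 (width 3): heights before test = [4 2 5 4 5 4 4]; fits = True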